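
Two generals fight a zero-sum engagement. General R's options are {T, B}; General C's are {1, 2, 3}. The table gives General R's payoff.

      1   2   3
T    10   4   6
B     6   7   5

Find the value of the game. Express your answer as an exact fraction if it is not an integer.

11/2

Row minima: T → 4, B → 5; maximin = 5.
Column maxima: 1 → 10, 2 → 7, 3 → 6; minimax = 6.
5 ≠ 6, so there is no saddle point; optimal play is mixed.
1 is strictly dominated by 3 (it gives General R strictly more in every row), so General C never plays it.
On the remaining 2×2 (T, B vs 2, 3):
Let General R play T with probability p. Expected payoff against 2: 4p + 7(1−p) = −3p + 7; against 3: 6p + 5(1−p) = p + 5.
Setting these equal: −3p + 7 = p + 5 ⇒ −4p = -2 ⇒ p = 1/2, and the value is (-3)·(1/2) + 7 = 11/2.
For General C: with q = P(2), equating T's and B's payoffs gives −2q + 6 = 2q + 5 ⇒ q = 1/4.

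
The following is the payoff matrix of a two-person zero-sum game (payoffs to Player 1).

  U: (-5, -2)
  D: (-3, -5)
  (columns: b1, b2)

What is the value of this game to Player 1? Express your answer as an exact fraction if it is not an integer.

Row minima: U → -5, D → -5; maximin = -5.
Column maxima: b1 → -3, b2 → -2; minimax = -3.
-5 ≠ -3, so there is no saddle point; optimal play is mixed.
Let Player 1 play U with probability p. Expected payoff against b1: (-5)p + (-3)(1−p) = −2p − 3; against b2: (-2)p + (-5)(1−p) = 3p − 5.
Setting these equal: −2p − 3 = 3p − 5 ⇒ −5p = -2 ⇒ p = 2/5, and the value is (-2)·(2/5) − 3 = -19/5.
For Player 2: with q = P(b1), equating U's and D's payoffs gives −3q − 2 = 2q − 5 ⇒ q = 3/5.

-19/5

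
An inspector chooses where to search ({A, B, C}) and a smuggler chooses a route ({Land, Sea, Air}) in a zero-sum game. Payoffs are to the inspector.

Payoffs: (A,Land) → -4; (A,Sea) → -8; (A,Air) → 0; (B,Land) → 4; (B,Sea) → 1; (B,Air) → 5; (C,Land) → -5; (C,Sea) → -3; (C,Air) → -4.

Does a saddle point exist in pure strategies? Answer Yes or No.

Row minima: A → -8, B → 1, C → -5; maximin = 1.
Column maxima: Land → 4, Sea → 1, Air → 5; minimax = 1.
maximin = minimax = 1, so a saddle point exists.

Yes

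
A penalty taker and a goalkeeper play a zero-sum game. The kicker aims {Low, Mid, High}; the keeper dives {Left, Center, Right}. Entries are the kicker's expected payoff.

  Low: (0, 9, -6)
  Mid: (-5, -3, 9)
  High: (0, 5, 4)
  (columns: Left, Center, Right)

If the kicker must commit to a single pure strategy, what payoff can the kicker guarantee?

0

Row minima: Low → -6, Mid → -5, High → 0.
The best of these is 0.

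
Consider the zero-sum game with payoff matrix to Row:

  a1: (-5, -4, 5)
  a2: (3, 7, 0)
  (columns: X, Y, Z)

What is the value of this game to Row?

Row minima: a1 → -5, a2 → 0; maximin = 0.
Column maxima: X → 3, Y → 7, Z → 5; minimax = 3.
0 ≠ 3, so there is no saddle point; optimal play is mixed.
Y is strictly dominated by X (it gives Row strictly more in every row), so Column never plays it.
On the remaining 2×2 (a1, a2 vs X, Z):
Let Row play a1 with probability p. Expected payoff against X: (-5)p + 3(1−p) = −8p + 3; against Z: 5p + 0(1−p) = 5p.
Setting these equal: −8p + 3 = 5p ⇒ −13p = -3 ⇒ p = 3/13, and the value is (-8)·(3/13) + 3 = 15/13.
For Column: with q = P(X), equating a1's and a2's payoffs gives −10q + 5 = 3q ⇒ q = 5/13.

15/13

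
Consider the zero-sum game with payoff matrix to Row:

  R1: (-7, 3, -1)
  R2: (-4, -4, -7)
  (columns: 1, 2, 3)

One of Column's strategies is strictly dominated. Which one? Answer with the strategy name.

3 holds Row's payoff strictly below 2 in every row: -1 < 3, -7 < -4.
So 2 is strictly dominated for Column.

2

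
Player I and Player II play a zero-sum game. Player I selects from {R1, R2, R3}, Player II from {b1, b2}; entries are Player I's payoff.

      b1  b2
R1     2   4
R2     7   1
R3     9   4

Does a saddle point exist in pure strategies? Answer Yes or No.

Yes

Row minima: R1 → 2, R2 → 1, R3 → 4; maximin = 4.
Column maxima: b1 → 9, b2 → 4; minimax = 4.
maximin = minimax = 4, so a saddle point exists.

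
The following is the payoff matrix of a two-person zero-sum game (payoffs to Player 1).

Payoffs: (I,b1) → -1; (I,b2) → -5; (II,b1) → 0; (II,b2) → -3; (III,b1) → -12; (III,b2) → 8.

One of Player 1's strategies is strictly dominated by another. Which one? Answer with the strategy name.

II gives a strictly higher payoff than I against every column: 0 > -1, -3 > -5.
So I is strictly dominated and Player 1 never plays it.

I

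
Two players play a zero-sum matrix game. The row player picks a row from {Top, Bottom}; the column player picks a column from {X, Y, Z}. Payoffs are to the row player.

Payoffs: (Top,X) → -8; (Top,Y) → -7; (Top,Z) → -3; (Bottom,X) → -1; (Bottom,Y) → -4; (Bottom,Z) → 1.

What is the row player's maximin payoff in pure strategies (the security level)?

-4

Row minima: Top → -8, Bottom → -4.
The best of these is -4.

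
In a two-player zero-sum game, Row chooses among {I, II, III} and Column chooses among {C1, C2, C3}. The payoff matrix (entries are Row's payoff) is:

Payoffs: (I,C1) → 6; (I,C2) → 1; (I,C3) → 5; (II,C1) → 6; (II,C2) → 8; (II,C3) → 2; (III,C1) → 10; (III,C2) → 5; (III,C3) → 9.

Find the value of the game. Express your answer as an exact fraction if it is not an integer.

Row minima: I → 1, II → 2, III → 5; maximin = 5.
Column maxima: C1 → 10, C2 → 8, C3 → 9; minimax = 8.
5 ≠ 8, so there is no saddle point; optimal play is mixed.
I is strictly dominated by III, so Row never plays it.
C1 is strictly dominated by C3 (it gives Row strictly more in every row), so Column never plays it.
On the remaining 2×2 (II, III vs C2, C3):
Let Row play II with probability p. Expected payoff against C2: 8p + 5(1−p) = 3p + 5; against C3: 2p + 9(1−p) = −7p + 9.
Setting these equal: 3p + 5 = −7p + 9 ⇒ 10p = 4 ⇒ p = 2/5, and the value is (3)·(2/5) + 5 = 31/5.
For Column: with q = P(C2), equating II's and III's payoffs gives 6q + 2 = −4q + 9 ⇒ q = 7/10.

31/5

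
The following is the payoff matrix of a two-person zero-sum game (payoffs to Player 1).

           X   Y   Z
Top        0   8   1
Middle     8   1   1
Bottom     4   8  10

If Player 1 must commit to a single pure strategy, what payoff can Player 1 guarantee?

Row minima: Top → 0, Middle → 1, Bottom → 4.
The best of these is 4.

4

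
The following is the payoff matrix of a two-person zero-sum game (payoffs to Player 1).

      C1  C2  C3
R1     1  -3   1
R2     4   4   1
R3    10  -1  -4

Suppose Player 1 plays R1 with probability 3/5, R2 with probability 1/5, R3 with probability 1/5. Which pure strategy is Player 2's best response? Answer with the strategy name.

If Player 2 plays C1, Player 1's expected payoff is (3/5)·1 + (1/5)·4 + (1/5)·10 = 17/5.
If Player 2 plays C2, Player 1's expected payoff is (3/5)·(-3) + (1/5)·4 + (1/5)·(-1) = -6/5.
If Player 2 plays C3, Player 1's expected payoff is (3/5)·1 + (1/5)·1 + (1/5)·(-4) = 0.
Player 2 minimizes Player 1's payoff; the smallest is -6/5, so the best response is C2.

C2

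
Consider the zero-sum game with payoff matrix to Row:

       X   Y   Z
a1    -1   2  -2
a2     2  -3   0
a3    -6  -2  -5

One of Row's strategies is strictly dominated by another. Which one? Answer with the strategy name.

a1 gives a strictly higher payoff than a3 against every column: -1 > -6, 2 > -2, -2 > -5.
So a3 is strictly dominated and Row never plays it.

a3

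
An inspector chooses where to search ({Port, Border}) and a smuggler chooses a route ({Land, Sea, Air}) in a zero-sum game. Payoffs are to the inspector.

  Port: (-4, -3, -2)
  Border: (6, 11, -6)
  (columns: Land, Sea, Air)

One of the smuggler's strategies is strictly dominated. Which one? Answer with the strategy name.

Land holds the inspector's payoff strictly below Sea in every row: -4 < -3, 6 < 11.
So Sea is strictly dominated for the smuggler.

Sea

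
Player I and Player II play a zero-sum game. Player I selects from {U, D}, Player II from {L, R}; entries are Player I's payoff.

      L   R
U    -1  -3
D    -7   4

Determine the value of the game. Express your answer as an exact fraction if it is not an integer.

Row minima: U → -3, D → -7; maximin = -3.
Column maxima: L → -1, R → 4; minimax = -1.
-3 ≠ -1, so there is no saddle point; optimal play is mixed.
Let Player I play U with probability p. Expected payoff against L: (-1)p + (-7)(1−p) = 6p − 7; against R: (-3)p + 4(1−p) = −7p + 4.
Setting these equal: 6p − 7 = −7p + 4 ⇒ 13p = 11 ⇒ p = 11/13, and the value is (6)·(11/13) − 7 = -25/13.
For Player II: with q = P(L), equating U's and D's payoffs gives 2q − 3 = −11q + 4 ⇒ q = 7/13.

-25/13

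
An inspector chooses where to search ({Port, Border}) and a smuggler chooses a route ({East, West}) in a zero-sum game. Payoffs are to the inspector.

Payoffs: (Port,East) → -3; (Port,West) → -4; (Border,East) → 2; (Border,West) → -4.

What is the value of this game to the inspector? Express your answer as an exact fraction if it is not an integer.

Row minima: Port → -4, Border → -4; maximin = -4.
Column maxima: East → 2, West → -4; minimax = -4.
Since maximin = minimax = -4, there is a saddle point and the value is -4.

-4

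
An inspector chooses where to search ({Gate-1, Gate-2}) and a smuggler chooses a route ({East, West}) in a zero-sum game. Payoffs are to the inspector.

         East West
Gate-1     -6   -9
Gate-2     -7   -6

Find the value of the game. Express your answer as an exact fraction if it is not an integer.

-27/4

Row minima: Gate-1 → -9, Gate-2 → -7; maximin = -7.
Column maxima: East → -6, West → -6; minimax = -6.
-7 ≠ -6, so there is no saddle point; optimal play is mixed.
Let the inspector play Gate-1 with probability p. Expected payoff against East: (-6)p + (-7)(1−p) = p − 7; against West: (-9)p + (-6)(1−p) = −3p − 6.
Setting these equal: p − 7 = −3p − 6 ⇒ 4p = 1 ⇒ p = 1/4, and the value is (1)·(1/4) − 7 = -27/4.
For the smuggler: with q = P(East), equating Gate-1's and Gate-2's payoffs gives 3q − 9 = −q − 6 ⇒ q = 3/4.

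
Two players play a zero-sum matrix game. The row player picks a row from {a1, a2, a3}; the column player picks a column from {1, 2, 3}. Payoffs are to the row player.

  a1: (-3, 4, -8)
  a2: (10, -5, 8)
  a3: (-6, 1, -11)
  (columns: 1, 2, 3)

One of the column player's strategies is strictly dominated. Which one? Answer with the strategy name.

1

3 holds the row player's payoff strictly below 1 in every row: -8 < -3, 8 < 10, -11 < -6.
So 1 is strictly dominated for the column player.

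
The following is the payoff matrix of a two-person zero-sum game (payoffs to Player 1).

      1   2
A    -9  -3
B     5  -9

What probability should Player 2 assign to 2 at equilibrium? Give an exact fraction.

7/10

Row minima: A → -9, B → -9; maximin = -9.
Column maxima: 1 → 5, 2 → -3; minimax = -3.
-9 ≠ -3, so there is no saddle point; optimal play is mixed.
Let Player 1 play A with probability p. Expected payoff against 1: (-9)p + 5(1−p) = −14p + 5; against 2: (-3)p + (-9)(1−p) = 6p − 9.
Setting these equal: −14p + 5 = 6p − 9 ⇒ −20p = -14 ⇒ p = 7/10, and the value is (-14)·(7/10) + 5 = -24/5.
For Player 2: with q = P(1), equating A's and B's payoffs gives −6q − 3 = 14q − 9 ⇒ q = 3/10.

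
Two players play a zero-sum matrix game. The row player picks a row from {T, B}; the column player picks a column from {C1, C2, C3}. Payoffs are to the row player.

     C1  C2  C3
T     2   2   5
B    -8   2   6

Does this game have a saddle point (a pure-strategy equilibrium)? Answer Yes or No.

Row minima: T → 2, B → -8; maximin = 2.
Column maxima: C1 → 2, C2 → 2, C3 → 6; minimax = 2.
maximin = minimax = 2, so a saddle point exists.

Yes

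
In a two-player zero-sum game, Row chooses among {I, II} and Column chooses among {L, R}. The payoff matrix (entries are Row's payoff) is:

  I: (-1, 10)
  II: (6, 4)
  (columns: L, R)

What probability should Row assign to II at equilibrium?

11/13

Row minima: I → -1, II → 4; maximin = 4.
Column maxima: L → 6, R → 10; minimax = 6.
4 ≠ 6, so there is no saddle point; optimal play is mixed.
Let Row play I with probability p. Expected payoff against L: (-1)p + 6(1−p) = −7p + 6; against R: 10p + 4(1−p) = 6p + 4.
Setting these equal: −7p + 6 = 6p + 4 ⇒ −13p = -2 ⇒ p = 2/13, and the value is (-7)·(2/13) + 6 = 64/13.
For Column: with q = P(L), equating I's and II's payoffs gives −11q + 10 = 2q + 4 ⇒ q = 6/13.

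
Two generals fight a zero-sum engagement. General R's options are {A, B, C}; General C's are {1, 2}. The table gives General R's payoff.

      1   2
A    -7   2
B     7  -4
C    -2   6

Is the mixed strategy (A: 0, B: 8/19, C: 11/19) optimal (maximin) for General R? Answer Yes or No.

Against 1 this mix gives (8/19)·7 + (11/19)·(-2) = 34/19.
Against 2 this mix gives (8/19)·(-4) + (11/19)·6 = 34/19.
All of General C's active replies (1, 2) yield 34/19, and no column does worse for General R. The mix makes General C indifferent and guarantees 34/19, so it is optimal.

Yes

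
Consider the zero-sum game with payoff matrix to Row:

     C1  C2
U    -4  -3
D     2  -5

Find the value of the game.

-13/4

Row minima: U → -4, D → -5; maximin = -4.
Column maxima: C1 → 2, C2 → -3; minimax = -3.
-4 ≠ -3, so there is no saddle point; optimal play is mixed.
Let Row play U with probability p. Expected payoff against C1: (-4)p + 2(1−p) = −6p + 2; against C2: (-3)p + (-5)(1−p) = 2p − 5.
Setting these equal: −6p + 2 = 2p − 5 ⇒ −8p = -7 ⇒ p = 7/8, and the value is (-6)·(7/8) + 2 = -13/4.
For Column: with q = P(C1), equating U's and D's payoffs gives −q − 3 = 7q − 5 ⇒ q = 1/4.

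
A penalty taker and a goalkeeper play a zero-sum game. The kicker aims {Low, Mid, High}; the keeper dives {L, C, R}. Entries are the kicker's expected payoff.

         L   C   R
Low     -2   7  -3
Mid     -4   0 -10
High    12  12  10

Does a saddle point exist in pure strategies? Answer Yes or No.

Row minima: Low → -3, Mid → -10, High → 10; maximin = 10.
Column maxima: L → 12, C → 12, R → 10; minimax = 10.
maximin = minimax = 10, so a saddle point exists.

Yes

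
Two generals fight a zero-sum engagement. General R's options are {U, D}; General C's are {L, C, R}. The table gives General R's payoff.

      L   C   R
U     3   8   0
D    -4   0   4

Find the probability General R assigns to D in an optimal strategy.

Row minima: U → 0, D → -4; maximin = 0.
Column maxima: L → 3, C → 8, R → 4; minimax = 3.
0 ≠ 3, so there is no saddle point; optimal play is mixed.
C is strictly dominated by L (it gives General R strictly more in every row), so General C never plays it.
On the remaining 2×2 (U, D vs L, R):
Let General R play U with probability p. Expected payoff against L: 3p + (-4)(1−p) = 7p − 4; against R: 0p + 4(1−p) = −4p + 4.
Setting these equal: 7p − 4 = −4p + 4 ⇒ 11p = 8 ⇒ p = 8/11, and the value is (7)·(8/11) − 4 = 12/11.
For General C: with q = P(L), equating U's and D's payoffs gives 3q = −8q + 4 ⇒ q = 4/11.

3/11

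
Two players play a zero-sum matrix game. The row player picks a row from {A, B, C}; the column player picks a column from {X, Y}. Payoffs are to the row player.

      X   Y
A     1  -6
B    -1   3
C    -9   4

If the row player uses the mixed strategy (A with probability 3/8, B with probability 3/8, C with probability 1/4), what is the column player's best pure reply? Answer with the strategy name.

X

If the column player plays X, the row player's expected payoff is (3/8)·1 + (3/8)·(-1) + (1/4)·(-9) = -9/4.
If the column player plays Y, the row player's expected payoff is (3/8)·(-6) + (3/8)·3 + (1/4)·4 = -1/8.
The column player minimizes the row player's payoff; the smallest is -9/4, so the best response is X.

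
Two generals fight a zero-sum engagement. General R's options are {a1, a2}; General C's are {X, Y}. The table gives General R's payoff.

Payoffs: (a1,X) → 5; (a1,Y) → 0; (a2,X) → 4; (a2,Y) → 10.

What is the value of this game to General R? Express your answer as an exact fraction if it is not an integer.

50/11

Row minima: a1 → 0, a2 → 4; maximin = 4.
Column maxima: X → 5, Y → 10; minimax = 5.
4 ≠ 5, so there is no saddle point; optimal play is mixed.
Let General R play a1 with probability p. Expected payoff against X: 5p + 4(1−p) = p + 4; against Y: 0p + 10(1−p) = −10p + 10.
Setting these equal: p + 4 = −10p + 10 ⇒ 11p = 6 ⇒ p = 6/11, and the value is (1)·(6/11) + 4 = 50/11.
For General C: with q = P(X), equating a1's and a2's payoffs gives 5q = −6q + 10 ⇒ q = 10/11.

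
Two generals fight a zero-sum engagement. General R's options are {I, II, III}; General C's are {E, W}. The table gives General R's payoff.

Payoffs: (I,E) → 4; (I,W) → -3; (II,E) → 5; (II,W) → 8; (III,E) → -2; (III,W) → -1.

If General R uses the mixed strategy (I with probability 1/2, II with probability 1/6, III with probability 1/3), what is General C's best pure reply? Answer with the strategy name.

W

If General C plays E, General R's expected payoff is (1/2)·4 + (1/6)·5 + (1/3)·(-2) = 13/6.
If General C plays W, General R's expected payoff is (1/2)·(-3) + (1/6)·8 + (1/3)·(-1) = -1/2.
General C minimizes General R's payoff; the smallest is -1/2, so the best response is W.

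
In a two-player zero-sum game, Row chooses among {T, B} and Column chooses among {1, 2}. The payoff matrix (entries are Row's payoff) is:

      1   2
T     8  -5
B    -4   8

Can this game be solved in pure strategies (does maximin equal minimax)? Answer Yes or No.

No

Row minima: T → -5, B → -4; maximin = -4.
Column maxima: 1 → 8, 2 → 8; minimax = 8.
-4 ≠ 8, so no pure-strategy equilibrium exists.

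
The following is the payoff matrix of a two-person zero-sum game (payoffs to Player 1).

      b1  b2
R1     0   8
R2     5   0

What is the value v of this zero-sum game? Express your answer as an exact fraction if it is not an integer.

Row minima: R1 → 0, R2 → 0; maximin = 0.
Column maxima: b1 → 5, b2 → 8; minimax = 5.
0 ≠ 5, so there is no saddle point; optimal play is mixed.
Let Player 1 play R1 with probability p. Expected payoff against b1: 0p + 5(1−p) = −5p + 5; against b2: 8p + 0(1−p) = 8p.
Setting these equal: −5p + 5 = 8p ⇒ −13p = -5 ⇒ p = 5/13, and the value is (-5)·(5/13) + 5 = 40/13.
For Player 2: with q = P(b1), equating R1's and R2's payoffs gives −8q + 8 = 5q ⇒ q = 8/13.

40/13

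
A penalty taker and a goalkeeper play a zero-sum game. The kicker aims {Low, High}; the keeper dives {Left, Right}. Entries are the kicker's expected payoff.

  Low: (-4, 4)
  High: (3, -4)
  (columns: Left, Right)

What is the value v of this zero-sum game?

-4/15

Row minima: Low → -4, High → -4; maximin = -4.
Column maxima: Left → 3, Right → 4; minimax = 3.
-4 ≠ 3, so there is no saddle point; optimal play is mixed.
Let the kicker play Low with probability p. Expected payoff against Left: (-4)p + 3(1−p) = −7p + 3; against Right: 4p + (-4)(1−p) = 8p − 4.
Setting these equal: −7p + 3 = 8p − 4 ⇒ −15p = -7 ⇒ p = 7/15, and the value is (-7)·(7/15) + 3 = -4/15.
For the keeper: with q = P(Left), equating Low's and High's payoffs gives −8q + 4 = 7q − 4 ⇒ q = 8/15.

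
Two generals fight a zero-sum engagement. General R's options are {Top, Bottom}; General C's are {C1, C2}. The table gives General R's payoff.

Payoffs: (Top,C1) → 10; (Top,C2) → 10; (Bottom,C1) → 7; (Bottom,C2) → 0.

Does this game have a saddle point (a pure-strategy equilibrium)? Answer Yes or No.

Row minima: Top → 10, Bottom → 0; maximin = 10.
Column maxima: C1 → 10, C2 → 10; minimax = 10.
maximin = minimax = 10, so a saddle point exists.

Yes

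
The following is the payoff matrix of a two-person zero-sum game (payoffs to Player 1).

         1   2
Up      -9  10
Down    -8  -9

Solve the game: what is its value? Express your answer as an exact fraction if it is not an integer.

-161/20

Row minima: Up → -9, Down → -9; maximin = -9.
Column maxima: 1 → -8, 2 → 10; minimax = -8.
-9 ≠ -8, so there is no saddle point; optimal play is mixed.
Let Player 1 play Up with probability p. Expected payoff against 1: (-9)p + (-8)(1−p) = −p − 8; against 2: 10p + (-9)(1−p) = 19p − 9.
Setting these equal: −p − 8 = 19p − 9 ⇒ −20p = -1 ⇒ p = 1/20, and the value is (-1)·(1/20) − 8 = -161/20.
For Player 2: with q = P(1), equating Up's and Down's payoffs gives −19q + 10 = q − 9 ⇒ q = 19/20.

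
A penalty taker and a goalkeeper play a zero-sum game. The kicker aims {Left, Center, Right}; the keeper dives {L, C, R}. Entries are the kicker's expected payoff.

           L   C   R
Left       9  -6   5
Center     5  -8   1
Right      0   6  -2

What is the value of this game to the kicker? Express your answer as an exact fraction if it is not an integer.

18/19

Row minima: Left → -6, Center → -8, Right → -2; maximin = -2.
Column maxima: L → 9, C → 6, R → 5; minimax = 5.
-2 ≠ 5, so there is no saddle point; optimal play is mixed.
Center is strictly dominated by Left, so the kicker never plays it.
L is strictly dominated by R (it gives the kicker strictly more in every row), so the keeper never plays it.
On the remaining 2×2 (Left, Right vs C, R):
Let the kicker play Left with probability p. Expected payoff against C: (-6)p + 6(1−p) = −12p + 6; against R: 5p + (-2)(1−p) = 7p − 2.
Setting these equal: −12p + 6 = 7p − 2 ⇒ −19p = -8 ⇒ p = 8/19, and the value is (-12)·(8/19) + 6 = 18/19.
For the keeper: with q = P(C), equating Left's and Right's payoffs gives −11q + 5 = 8q − 2 ⇒ q = 7/19.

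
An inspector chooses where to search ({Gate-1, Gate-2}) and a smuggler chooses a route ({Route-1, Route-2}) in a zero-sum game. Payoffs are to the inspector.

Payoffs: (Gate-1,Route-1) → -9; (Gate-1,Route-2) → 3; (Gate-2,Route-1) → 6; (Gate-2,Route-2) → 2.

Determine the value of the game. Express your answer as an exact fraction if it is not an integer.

Row minima: Gate-1 → -9, Gate-2 → 2; maximin = 2.
Column maxima: Route-1 → 6, Route-2 → 3; minimax = 3.
2 ≠ 3, so there is no saddle point; optimal play is mixed.
Let the inspector play Gate-1 with probability p. Expected payoff against Route-1: (-9)p + 6(1−p) = −15p + 6; against Route-2: 3p + 2(1−p) = p + 2.
Setting these equal: −15p + 6 = p + 2 ⇒ −16p = -4 ⇒ p = 1/4, and the value is (-15)·(1/4) + 6 = 9/4.
For the smuggler: with q = P(Route-1), equating Gate-1's and Gate-2's payoffs gives −12q + 3 = 4q + 2 ⇒ q = 1/16.

9/4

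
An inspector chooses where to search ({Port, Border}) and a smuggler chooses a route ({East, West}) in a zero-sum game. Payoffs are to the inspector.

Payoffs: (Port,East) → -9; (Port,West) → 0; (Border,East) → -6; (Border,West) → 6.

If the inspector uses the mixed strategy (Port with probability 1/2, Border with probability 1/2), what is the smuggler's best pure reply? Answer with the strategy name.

East

If the smuggler plays East, the inspector's expected payoff is (1/2)·(-9) + (1/2)·(-6) = -15/2.
If the smuggler plays West, the inspector's expected payoff is (1/2)·0 + (1/2)·6 = 3.
The smuggler minimizes the inspector's payoff; the smallest is -15/2, so the best response is East.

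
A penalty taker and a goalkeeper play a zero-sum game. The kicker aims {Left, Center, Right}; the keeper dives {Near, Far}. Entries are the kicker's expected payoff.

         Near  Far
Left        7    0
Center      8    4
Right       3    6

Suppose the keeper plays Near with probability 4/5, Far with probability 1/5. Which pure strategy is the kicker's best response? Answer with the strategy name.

Center

Expected payoff of Left: (4/5)·7 + (1/5)·0 = 28/5.
Expected payoff of Center: (4/5)·8 + (1/5)·4 = 36/5.
Expected payoff of Right: (4/5)·3 + (1/5)·6 = 18/5.
The largest is 36/5, so the kicker's best response is Center.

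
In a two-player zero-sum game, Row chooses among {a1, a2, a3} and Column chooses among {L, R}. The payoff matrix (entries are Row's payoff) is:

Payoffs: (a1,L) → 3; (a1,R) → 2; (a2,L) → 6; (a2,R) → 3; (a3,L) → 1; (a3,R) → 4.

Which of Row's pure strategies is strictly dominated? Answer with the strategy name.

a2 gives a strictly higher payoff than a1 against every column: 6 > 3, 3 > 2.
So a1 is strictly dominated and Row never plays it.

a1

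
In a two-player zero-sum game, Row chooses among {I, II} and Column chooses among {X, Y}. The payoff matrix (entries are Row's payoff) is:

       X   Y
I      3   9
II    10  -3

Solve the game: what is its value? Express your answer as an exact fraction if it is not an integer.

99/19

Row minima: I → 3, II → -3; maximin = 3.
Column maxima: X → 10, Y → 9; minimax = 9.
3 ≠ 9, so there is no saddle point; optimal play is mixed.
Let Row play I with probability p. Expected payoff against X: 3p + 10(1−p) = −7p + 10; against Y: 9p + (-3)(1−p) = 12p − 3.
Setting these equal: −7p + 10 = 12p − 3 ⇒ −19p = -13 ⇒ p = 13/19, and the value is (-7)·(13/19) + 10 = 99/19.
For Column: with q = P(X), equating I's and II's payoffs gives −6q + 9 = 13q − 3 ⇒ q = 12/19.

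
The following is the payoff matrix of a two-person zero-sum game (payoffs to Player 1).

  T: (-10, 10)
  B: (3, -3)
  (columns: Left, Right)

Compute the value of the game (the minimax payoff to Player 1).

Row minima: T → -10, B → -3; maximin = -3.
Column maxima: Left → 3, Right → 10; minimax = 3.
-3 ≠ 3, so there is no saddle point; optimal play is mixed.
Let Player 1 play T with probability p. Expected payoff against Left: (-10)p + 3(1−p) = −13p + 3; against Right: 10p + (-3)(1−p) = 13p − 3.
Setting these equal: −13p + 3 = 13p − 3 ⇒ −26p = -6 ⇒ p = 3/13, and the value is (-13)·(3/13) + 3 = 0.
For Player 2: with q = P(Left), equating T's and B's payoffs gives −20q + 10 = 6q − 3 ⇒ q = 1/2.

0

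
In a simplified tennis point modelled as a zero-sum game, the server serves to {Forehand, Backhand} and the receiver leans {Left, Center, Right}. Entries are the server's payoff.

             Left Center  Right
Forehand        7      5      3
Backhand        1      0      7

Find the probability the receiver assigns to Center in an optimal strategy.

4/9

Row minima: Forehand → 3, Backhand → 0; maximin = 3.
Column maxima: Left → 7, Center → 5, Right → 7; minimax = 5.
3 ≠ 5, so there is no saddle point; optimal play is mixed.
Left is strictly dominated by Center (it gives the server strictly more in every row), so the receiver never plays it.
On the remaining 2×2 (Forehand, Backhand vs Center, Right):
Let the server play Forehand with probability p. Expected payoff against Center: 5p + 0(1−p) = 5p; against Right: 3p + 7(1−p) = −4p + 7.
Setting these equal: 5p = −4p + 7 ⇒ 9p = 7 ⇒ p = 7/9, and the value is (5)·(7/9) = 35/9.
For the receiver: with q = P(Center), equating Forehand's and Backhand's payoffs gives 2q + 3 = −7q + 7 ⇒ q = 4/9.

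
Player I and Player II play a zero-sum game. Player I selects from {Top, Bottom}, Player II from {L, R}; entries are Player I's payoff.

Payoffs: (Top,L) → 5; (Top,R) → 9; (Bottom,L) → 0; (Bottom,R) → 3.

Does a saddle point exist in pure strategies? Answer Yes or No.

Yes

Row minima: Top → 5, Bottom → 0; maximin = 5.
Column maxima: L → 5, R → 9; minimax = 5.
maximin = minimax = 5, so a saddle point exists.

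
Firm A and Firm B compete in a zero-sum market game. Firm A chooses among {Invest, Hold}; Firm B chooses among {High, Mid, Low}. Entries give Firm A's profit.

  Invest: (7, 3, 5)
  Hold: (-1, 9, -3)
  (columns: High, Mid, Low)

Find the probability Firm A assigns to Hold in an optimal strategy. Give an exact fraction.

1/7

Row minima: Invest → 3, Hold → -3; maximin = 3.
Column maxima: High → 7, Mid → 9, Low → 5; minimax = 5.
3 ≠ 5, so there is no saddle point; optimal play is mixed.
High is strictly dominated by Low (it gives Firm A strictly more in every row), so Firm B never plays it.
On the remaining 2×2 (Invest, Hold vs Mid, Low):
Let Firm A play Invest with probability p. Expected payoff against Mid: 3p + 9(1−p) = −6p + 9; against Low: 5p + (-3)(1−p) = 8p − 3.
Setting these equal: −6p + 9 = 8p − 3 ⇒ −14p = -12 ⇒ p = 6/7, and the value is (-6)·(6/7) + 9 = 27/7.
For Firm B: with q = P(Mid), equating Invest's and Hold's payoffs gives −2q + 5 = 12q − 3 ⇒ q = 4/7.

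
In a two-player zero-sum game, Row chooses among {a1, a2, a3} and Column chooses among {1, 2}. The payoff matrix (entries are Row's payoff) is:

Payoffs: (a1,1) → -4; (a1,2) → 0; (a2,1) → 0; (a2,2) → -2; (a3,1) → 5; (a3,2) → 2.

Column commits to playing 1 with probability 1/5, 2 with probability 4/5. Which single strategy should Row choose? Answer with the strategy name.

Expected payoff of a1: (1/5)·(-4) + (4/5)·0 = -4/5.
Expected payoff of a2: (1/5)·0 + (4/5)·(-2) = -8/5.
Expected payoff of a3: (1/5)·5 + (4/5)·2 = 13/5.
The largest is 13/5, so Row's best response is a3.

a3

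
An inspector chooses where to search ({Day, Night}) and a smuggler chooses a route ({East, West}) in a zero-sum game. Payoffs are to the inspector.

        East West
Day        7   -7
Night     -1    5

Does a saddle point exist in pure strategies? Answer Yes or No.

No

Row minima: Day → -7, Night → -1; maximin = -1.
Column maxima: East → 7, West → 5; minimax = 5.
-1 ≠ 5, so no pure-strategy equilibrium exists.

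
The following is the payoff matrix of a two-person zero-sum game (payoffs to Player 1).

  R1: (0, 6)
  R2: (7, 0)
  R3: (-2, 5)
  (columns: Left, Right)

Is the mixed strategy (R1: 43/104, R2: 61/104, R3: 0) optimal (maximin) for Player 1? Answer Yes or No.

No

Against Left this mix gives (43/104)·0 + (61/104)·7 = 427/104.
Against Right this mix gives (43/104)·6 + (61/104)·0 = 129/52.
Player 2 will play Right, holding Player 1 to 129/52. Shifting weight toward the row that does better against Right would raise this floor (the equalizing mix achieves 42/13 against both Right and Left), so the proposed strategy is not optimal.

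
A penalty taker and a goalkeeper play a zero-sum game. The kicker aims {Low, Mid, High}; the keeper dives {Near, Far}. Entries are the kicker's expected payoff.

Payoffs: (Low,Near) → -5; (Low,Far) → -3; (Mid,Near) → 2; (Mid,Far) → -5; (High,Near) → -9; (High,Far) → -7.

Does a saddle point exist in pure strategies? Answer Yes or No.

Row minima: Low → -5, Mid → -5, High → -9; maximin = -5.
Column maxima: Near → 2, Far → -3; minimax = -3.
-5 ≠ -3, so no pure-strategy equilibrium exists.

No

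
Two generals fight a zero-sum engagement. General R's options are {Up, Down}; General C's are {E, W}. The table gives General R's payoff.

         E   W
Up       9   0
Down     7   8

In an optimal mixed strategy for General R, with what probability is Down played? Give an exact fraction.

Row minima: Up → 0, Down → 7; maximin = 7.
Column maxima: E → 9, W → 8; minimax = 8.
7 ≠ 8, so there is no saddle point; optimal play is mixed.
Let General R play Up with probability p. Expected payoff against E: 9p + 7(1−p) = 2p + 7; against W: 0p + 8(1−p) = −8p + 8.
Setting these equal: 2p + 7 = −8p + 8 ⇒ 10p = 1 ⇒ p = 1/10, and the value is (2)·(1/10) + 7 = 36/5.
For General C: with q = P(E), equating Up's and Down's payoffs gives 9q = −q + 8 ⇒ q = 4/5.

9/10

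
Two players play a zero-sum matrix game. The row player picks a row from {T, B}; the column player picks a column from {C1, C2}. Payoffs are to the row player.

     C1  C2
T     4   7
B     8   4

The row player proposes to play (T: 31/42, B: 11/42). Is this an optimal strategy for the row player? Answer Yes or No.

No

Against C1 this mix gives (31/42)·4 + (11/42)·8 = 106/21.
Against C2 this mix gives (31/42)·7 + (11/42)·4 = 87/14.
The column player will play C1, holding the row player to 106/21. Shifting weight toward the row that does better against C1 would raise this floor (the equalizing mix achieves 40/7 against both C1 and C2), so the proposed strategy is not optimal.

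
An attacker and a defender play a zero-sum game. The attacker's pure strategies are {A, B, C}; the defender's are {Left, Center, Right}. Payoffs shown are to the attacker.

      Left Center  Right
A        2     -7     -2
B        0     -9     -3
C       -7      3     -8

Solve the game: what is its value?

-31/8

Row minima: A → -7, B → -9, C → -8; maximin = -7.
Column maxima: Left → 2, Center → 3, Right → -2; minimax = -2.
-7 ≠ -2, so there is no saddle point; optimal play is mixed.
B is strictly dominated by A, so the attacker never plays it.
Left is strictly dominated by Right (it gives the attacker strictly more in every row), so the defender never plays it.
On the remaining 2×2 (A, C vs Center, Right):
Let the attacker play A with probability p. Expected payoff against Center: (-7)p + 3(1−p) = −10p + 3; against Right: (-2)p + (-8)(1−p) = 6p − 8.
Setting these equal: −10p + 3 = 6p − 8 ⇒ −16p = -11 ⇒ p = 11/16, and the value is (-10)·(11/16) + 3 = -31/8.
For the defender: with q = P(Center), equating A's and C's payoffs gives −5q − 2 = 11q − 8 ⇒ q = 3/8.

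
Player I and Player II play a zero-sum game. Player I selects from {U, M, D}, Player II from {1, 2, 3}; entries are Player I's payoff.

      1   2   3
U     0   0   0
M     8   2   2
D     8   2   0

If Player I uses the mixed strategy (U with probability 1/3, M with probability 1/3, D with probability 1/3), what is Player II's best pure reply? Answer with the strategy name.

If Player II plays 1, Player I's expected payoff is (1/3)·0 + (1/3)·8 + (1/3)·8 = 16/3.
If Player II plays 2, Player I's expected payoff is (1/3)·0 + (1/3)·2 + (1/3)·2 = 4/3.
If Player II plays 3, Player I's expected payoff is (1/3)·0 + (1/3)·2 + (1/3)·0 = 2/3.
Player II minimizes Player I's payoff; the smallest is 2/3, so the best response is 3.

3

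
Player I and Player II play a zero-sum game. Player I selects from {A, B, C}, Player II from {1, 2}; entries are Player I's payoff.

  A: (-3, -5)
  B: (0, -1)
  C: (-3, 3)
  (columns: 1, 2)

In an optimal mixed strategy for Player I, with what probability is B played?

Row minima: A → -5, B → -1, C → -3; maximin = -1.
Column maxima: 1 → 0, 2 → 3; minimax = 0.
-1 ≠ 0, so there is no saddle point; optimal play is mixed.
A is strictly dominated by B, so Player I never plays it.
On the remaining 2×2 (B, C vs 1, 2):
Let Player I play B with probability p. Expected payoff against 1: 0p + (-3)(1−p) = 3p − 3; against 2: (-1)p + 3(1−p) = −4p + 3.
Setting these equal: 3p − 3 = −4p + 3 ⇒ 7p = 6 ⇒ p = 6/7, and the value is (3)·(6/7) − 3 = -3/7.
For Player II: with q = P(1), equating B's and C's payoffs gives q − 1 = −6q + 3 ⇒ q = 4/7.

6/7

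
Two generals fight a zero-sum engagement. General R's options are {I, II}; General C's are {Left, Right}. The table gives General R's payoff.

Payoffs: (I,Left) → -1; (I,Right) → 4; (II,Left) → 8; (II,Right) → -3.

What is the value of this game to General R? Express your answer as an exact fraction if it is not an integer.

Row minima: I → -1, II → -3; maximin = -1.
Column maxima: Left → 8, Right → 4; minimax = 4.
-1 ≠ 4, so there is no saddle point; optimal play is mixed.
Let General R play I with probability p. Expected payoff against Left: (-1)p + 8(1−p) = −9p + 8; against Right: 4p + (-3)(1−p) = 7p − 3.
Setting these equal: −9p + 8 = 7p − 3 ⇒ −16p = -11 ⇒ p = 11/16, and the value is (-9)·(11/16) + 8 = 29/16.
For General C: with q = P(Left), equating I's and II's payoffs gives −5q + 4 = 11q − 3 ⇒ q = 7/16.

29/16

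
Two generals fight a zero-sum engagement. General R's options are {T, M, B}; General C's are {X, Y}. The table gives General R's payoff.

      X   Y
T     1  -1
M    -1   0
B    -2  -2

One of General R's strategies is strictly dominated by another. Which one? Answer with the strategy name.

B

T gives a strictly higher payoff than B against every column: 1 > -2, -1 > -2.
So B is strictly dominated and General R never plays it.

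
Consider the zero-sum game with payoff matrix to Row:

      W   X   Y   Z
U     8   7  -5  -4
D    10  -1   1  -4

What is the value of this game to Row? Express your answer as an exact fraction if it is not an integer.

Row minima: U → -5, D → -4; maximin = -4.
Column maxima: W → 10, X → 7, Y → 1, Z → -4; minimax = -4.
Since maximin = minimax = -4, there is a saddle point and the value is -4.

-4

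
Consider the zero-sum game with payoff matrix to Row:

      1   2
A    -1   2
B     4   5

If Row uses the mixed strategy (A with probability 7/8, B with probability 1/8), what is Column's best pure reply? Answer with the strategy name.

1

If Column plays 1, Row's expected payoff is (7/8)·(-1) + (1/8)·4 = -3/8.
If Column plays 2, Row's expected payoff is (7/8)·2 + (1/8)·5 = 19/8.
Column minimizes Row's payoff; the smallest is -3/8, so the best response is 1.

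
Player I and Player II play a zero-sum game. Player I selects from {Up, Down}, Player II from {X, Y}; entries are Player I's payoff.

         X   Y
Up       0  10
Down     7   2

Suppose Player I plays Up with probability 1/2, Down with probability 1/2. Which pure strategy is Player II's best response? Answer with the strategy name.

X

If Player II plays X, Player I's expected payoff is (1/2)·0 + (1/2)·7 = 7/2.
If Player II plays Y, Player I's expected payoff is (1/2)·10 + (1/2)·2 = 6.
Player II minimizes Player I's payoff; the smallest is 7/2, so the best response is X.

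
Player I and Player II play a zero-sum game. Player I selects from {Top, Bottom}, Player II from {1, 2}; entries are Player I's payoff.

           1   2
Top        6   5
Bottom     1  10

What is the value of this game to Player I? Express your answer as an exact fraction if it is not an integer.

Row minima: Top → 5, Bottom → 1; maximin = 5.
Column maxima: 1 → 6, 2 → 10; minimax = 6.
5 ≠ 6, so there is no saddle point; optimal play is mixed.
Let Player I play Top with probability p. Expected payoff against 1: 6p + 1(1−p) = 5p + 1; against 2: 5p + 10(1−p) = −5p + 10.
Setting these equal: 5p + 1 = −5p + 10 ⇒ 10p = 9 ⇒ p = 9/10, and the value is (5)·(9/10) + 1 = 11/2.
For Player II: with q = P(1), equating Top's and Bottom's payoffs gives q + 5 = −9q + 10 ⇒ q = 1/2.

11/2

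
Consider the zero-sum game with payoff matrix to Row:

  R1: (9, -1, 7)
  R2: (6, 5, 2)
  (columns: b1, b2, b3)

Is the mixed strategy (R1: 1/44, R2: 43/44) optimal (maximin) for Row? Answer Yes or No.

No

Against b1 this mix gives (1/44)·9 + (43/44)·6 = 267/44.
Against b2 this mix gives (1/44)·(-1) + (43/44)·5 = 107/22.
Against b3 this mix gives (1/44)·7 + (43/44)·2 = 93/44.
Column will play b3, holding Row to 93/44. Shifting weight toward the row that does better against b3 would raise this floor (the equalizing mix achieves 37/11 against both b3 and b2), so the proposed strategy is not optimal.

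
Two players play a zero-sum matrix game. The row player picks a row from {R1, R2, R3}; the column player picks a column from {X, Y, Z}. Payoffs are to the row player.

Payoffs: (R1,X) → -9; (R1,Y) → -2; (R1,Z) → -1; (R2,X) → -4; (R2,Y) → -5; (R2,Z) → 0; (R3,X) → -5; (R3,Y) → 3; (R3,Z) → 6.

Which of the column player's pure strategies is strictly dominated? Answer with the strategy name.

X holds the row player's payoff strictly below Z in every row: -9 < -1, -4 < 0, -5 < 6.
So Z is strictly dominated for the column player.

Z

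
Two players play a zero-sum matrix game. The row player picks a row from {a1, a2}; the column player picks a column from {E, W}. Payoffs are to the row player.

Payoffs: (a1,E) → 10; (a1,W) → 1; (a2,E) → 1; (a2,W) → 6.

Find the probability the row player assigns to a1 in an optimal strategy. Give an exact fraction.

Row minima: a1 → 1, a2 → 1; maximin = 1.
Column maxima: E → 10, W → 6; minimax = 6.
1 ≠ 6, so there is no saddle point; optimal play is mixed.
Let the row player play a1 with probability p. Expected payoff against E: 10p + 1(1−p) = 9p + 1; against W: 1p + 6(1−p) = −5p + 6.
Setting these equal: 9p + 1 = −5p + 6 ⇒ 14p = 5 ⇒ p = 5/14, and the value is (9)·(5/14) + 1 = 59/14.
For the column player: with q = P(E), equating a1's and a2's payoffs gives 9q + 1 = −5q + 6 ⇒ q = 5/14.

5/14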